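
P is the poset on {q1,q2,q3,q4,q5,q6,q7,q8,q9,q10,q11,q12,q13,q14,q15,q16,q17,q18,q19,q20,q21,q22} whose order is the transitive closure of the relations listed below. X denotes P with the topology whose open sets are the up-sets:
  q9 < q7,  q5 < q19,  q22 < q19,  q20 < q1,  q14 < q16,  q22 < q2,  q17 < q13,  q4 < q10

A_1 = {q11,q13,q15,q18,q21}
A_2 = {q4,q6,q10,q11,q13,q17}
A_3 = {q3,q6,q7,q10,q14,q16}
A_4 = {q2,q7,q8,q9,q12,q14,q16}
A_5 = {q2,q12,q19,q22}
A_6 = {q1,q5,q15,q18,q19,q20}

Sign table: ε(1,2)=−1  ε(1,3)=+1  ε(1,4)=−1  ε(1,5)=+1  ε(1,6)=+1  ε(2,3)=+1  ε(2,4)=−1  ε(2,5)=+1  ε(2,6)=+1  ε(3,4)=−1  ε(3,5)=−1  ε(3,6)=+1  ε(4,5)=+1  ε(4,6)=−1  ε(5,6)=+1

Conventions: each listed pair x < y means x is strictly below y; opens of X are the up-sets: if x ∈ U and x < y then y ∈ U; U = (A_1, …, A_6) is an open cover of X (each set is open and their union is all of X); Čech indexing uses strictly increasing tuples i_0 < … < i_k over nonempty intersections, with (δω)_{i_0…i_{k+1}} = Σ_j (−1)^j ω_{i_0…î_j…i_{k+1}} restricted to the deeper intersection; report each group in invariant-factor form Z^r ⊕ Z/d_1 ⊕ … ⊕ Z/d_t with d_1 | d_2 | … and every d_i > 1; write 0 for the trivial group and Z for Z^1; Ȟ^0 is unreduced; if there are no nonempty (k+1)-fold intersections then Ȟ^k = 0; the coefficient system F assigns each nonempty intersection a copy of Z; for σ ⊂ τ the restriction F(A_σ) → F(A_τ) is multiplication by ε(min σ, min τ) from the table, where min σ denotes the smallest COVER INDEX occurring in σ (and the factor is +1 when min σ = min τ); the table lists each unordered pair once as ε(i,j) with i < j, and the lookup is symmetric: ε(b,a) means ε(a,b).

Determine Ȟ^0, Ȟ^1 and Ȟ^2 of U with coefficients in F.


intersection data:
  A12={q11,q13} A16={q15,q18} A23={q6,q10} A34={q7,q14,q16} A45={q2,q12} A56={q19}
C dims 6,6; δ0: rk 5, SNF 1^5
Ȟ^0 = (6 − 5) − 0 = 1, so Ȟ^0 ≅ Z
Ȟ^1 = (6 − 0) − 5 = 1, so Ȟ^1 ≅ Z
Ȟ^2 = (0 − 0) − 0 = 0, so Ȟ^2 ≅ 0

Ȟ^0 = Z, Ȟ^1 = Z and Ȟ^2 = 0


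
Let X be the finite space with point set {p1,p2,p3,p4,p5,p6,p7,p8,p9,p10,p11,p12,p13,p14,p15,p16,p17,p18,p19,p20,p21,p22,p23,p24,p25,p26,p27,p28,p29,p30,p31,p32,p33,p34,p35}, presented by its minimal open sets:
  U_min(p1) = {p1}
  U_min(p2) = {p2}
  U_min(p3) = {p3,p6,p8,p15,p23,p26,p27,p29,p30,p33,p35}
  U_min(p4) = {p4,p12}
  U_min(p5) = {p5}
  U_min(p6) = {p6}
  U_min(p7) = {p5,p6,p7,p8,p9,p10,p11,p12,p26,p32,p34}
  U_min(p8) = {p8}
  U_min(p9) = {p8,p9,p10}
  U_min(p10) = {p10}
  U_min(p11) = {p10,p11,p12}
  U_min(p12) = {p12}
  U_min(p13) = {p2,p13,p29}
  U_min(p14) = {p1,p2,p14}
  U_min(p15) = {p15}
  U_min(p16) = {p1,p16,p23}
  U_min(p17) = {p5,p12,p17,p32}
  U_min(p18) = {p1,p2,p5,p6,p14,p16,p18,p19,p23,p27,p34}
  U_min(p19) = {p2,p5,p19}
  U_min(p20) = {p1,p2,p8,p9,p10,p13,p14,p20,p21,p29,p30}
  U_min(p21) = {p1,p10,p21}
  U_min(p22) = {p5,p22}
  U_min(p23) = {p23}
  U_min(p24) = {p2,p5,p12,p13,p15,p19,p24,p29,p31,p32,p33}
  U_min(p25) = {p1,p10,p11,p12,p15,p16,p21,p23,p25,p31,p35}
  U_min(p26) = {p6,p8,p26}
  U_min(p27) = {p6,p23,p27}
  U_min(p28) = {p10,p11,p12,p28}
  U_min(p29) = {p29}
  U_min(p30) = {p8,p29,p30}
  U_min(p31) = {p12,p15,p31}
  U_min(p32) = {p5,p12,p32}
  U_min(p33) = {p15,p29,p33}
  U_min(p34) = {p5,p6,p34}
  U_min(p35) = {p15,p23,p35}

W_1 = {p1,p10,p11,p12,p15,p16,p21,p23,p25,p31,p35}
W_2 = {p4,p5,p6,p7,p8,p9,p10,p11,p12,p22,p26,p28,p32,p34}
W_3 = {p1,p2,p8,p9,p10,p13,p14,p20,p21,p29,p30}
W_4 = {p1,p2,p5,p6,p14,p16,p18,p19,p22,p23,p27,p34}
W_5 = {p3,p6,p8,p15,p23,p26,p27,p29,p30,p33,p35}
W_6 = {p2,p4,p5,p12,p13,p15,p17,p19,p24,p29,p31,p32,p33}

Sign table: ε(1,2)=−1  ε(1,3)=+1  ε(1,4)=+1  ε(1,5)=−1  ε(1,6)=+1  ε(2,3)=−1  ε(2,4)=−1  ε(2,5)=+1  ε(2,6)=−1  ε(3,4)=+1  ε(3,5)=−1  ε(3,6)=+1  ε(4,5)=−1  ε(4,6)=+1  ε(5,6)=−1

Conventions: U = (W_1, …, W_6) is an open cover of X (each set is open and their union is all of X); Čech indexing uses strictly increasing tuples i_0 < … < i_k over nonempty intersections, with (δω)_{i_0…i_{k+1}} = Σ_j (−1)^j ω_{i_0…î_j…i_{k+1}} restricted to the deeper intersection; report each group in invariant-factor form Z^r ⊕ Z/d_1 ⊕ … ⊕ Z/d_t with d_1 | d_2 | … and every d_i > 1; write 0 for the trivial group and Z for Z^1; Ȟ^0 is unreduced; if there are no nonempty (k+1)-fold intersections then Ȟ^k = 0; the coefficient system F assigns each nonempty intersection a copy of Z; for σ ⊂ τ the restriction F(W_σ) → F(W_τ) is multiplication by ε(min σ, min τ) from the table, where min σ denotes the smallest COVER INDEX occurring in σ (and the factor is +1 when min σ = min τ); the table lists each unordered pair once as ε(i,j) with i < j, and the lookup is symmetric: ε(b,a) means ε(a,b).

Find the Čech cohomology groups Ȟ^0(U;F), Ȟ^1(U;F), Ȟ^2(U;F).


Ȟ^0(U;F) ≅ Z, Ȟ^1(U;F) ≅ 0, Ȟ^2(U;F) ≅ Z/2

nerve of the cover:
  W12={p10,p11,p12} W13={p1,p10,p21} W14={p1,p16,p23} W15={p15,p23,p35} W16={p12,p15,p31} W23={p8,p9,p10} W24={p5,p6,p22,p34} W25={p6,p8,p26} W26={p4,p5,p12,p32} W34={p1,p2,p14} W35={p8,p29,p30} W36={p2,p13,p29} W45={p6,p23,p27} W46={p2,p5,p19} W56={p15,p29,p33}
  W123={p10} W126={p12} W134={p1} W145={p23} W156={p15} W235={p8} W245={p6} W246={p5} W346={p2} W356={p29}
C dims 6,15,10; δ0: rk 5, SNF 1^5; δ1: rk 10, SNF 1^9·2
Ȟ^0 = (6 − 5) − 0 = 1, so Ȟ^0 ≅ Z
Ȟ^1 = (15 − 10) − 5 = 0, so Ȟ^1 ≅ 0
Ȟ^2 = (10 − 0) − 10 = 0 plus torsion [2], so Ȟ^2 ≅ Z/2


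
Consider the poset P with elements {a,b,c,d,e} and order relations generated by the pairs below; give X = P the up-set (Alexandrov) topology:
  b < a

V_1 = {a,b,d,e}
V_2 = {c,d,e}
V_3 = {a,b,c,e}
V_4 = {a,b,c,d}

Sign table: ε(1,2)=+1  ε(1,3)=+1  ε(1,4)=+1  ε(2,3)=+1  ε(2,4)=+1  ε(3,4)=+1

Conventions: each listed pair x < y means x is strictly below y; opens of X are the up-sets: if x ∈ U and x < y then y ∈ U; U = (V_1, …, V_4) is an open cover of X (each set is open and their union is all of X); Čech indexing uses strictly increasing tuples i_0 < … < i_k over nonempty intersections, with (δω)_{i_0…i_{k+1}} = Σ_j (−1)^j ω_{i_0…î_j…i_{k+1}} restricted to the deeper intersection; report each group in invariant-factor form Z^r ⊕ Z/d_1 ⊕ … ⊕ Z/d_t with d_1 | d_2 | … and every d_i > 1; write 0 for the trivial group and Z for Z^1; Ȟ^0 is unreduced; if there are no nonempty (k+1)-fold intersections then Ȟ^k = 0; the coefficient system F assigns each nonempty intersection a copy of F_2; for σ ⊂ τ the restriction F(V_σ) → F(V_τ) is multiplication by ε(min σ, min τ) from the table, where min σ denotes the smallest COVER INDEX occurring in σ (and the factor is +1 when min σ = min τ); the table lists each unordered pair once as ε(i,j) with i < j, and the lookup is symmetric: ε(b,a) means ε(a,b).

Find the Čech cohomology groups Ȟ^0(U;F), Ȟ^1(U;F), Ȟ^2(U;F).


Ȟ^0(U;F) ≅ Z/2; Ȟ^1(U;F) ≅ 0; Ȟ^2(U;F) ≅ Z/2

nonempty overlaps:
  V12={d,e} V13={a,b,e} V14={a,b,d} V23={c,e} V24={c,d} V34={a,b,c}
  V123={e} V124={d} V134={a,b} V234={c}
C dims 4,6,4; δ0: rk_F2 3; δ1: rk_F2 3
degree 0: 4−3−0 = 1 → Ȟ^0 ≅ Z/2
degree 1: 6−3−3 = 0 → Ȟ^1 ≅ 0
degree 2: 4−0−3 = 1 → Ȟ^2 ≅ Z/2


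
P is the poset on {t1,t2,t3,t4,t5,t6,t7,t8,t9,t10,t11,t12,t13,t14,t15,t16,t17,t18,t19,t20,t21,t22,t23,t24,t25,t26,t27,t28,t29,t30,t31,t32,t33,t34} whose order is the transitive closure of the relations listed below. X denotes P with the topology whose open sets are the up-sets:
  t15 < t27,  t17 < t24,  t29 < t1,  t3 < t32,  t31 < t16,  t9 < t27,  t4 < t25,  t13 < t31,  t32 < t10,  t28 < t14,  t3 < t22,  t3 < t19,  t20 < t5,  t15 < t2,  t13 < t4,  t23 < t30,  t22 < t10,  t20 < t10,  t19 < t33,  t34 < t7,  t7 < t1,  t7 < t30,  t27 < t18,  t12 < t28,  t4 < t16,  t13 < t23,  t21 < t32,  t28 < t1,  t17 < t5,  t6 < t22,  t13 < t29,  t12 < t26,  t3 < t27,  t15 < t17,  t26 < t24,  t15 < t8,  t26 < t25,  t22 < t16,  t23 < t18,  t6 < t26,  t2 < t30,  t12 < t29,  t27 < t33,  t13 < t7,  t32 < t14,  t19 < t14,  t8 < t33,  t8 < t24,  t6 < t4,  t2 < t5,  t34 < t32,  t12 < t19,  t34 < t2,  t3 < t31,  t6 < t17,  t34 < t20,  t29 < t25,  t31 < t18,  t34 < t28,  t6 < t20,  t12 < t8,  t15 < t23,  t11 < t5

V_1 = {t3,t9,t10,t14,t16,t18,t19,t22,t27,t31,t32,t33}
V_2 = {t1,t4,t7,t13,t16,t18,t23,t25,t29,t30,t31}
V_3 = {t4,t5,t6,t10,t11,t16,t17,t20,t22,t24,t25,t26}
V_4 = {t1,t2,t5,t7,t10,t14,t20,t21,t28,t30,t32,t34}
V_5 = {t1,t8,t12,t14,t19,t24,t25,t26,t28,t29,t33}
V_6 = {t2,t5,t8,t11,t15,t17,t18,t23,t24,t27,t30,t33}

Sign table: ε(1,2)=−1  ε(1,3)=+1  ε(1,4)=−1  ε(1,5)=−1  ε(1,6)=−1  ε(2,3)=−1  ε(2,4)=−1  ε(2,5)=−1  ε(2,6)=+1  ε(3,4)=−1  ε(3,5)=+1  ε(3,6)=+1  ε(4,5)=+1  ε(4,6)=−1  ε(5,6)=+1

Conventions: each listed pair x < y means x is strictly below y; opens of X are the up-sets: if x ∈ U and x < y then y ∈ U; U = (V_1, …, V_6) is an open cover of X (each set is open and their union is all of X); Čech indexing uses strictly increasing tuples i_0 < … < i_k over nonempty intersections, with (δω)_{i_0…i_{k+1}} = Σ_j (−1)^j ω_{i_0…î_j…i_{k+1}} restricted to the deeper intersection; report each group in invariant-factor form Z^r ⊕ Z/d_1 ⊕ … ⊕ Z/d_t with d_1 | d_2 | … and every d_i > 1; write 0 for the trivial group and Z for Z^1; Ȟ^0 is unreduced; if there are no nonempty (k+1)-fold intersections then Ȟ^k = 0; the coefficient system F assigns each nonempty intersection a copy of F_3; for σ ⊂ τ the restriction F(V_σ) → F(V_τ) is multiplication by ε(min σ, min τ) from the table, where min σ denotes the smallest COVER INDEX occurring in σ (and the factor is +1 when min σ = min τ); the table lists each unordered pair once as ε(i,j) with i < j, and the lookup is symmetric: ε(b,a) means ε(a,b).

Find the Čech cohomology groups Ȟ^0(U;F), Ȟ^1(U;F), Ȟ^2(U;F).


Ȟ^0 = 0; Ȟ^1 = 0; Ȟ^2 = Z/3

intersection data:
  V12={t16,t18,t31} V13={t10,t16,t22} V14={t10,t14,t32} V15={t14,t19,t33} V16={t18,t27,t33} V23={t4,t16,t25} V24={t1,t7,t30} V25={t1,t25,t29} V26={t18,t23,t30} V34={t5,t10,t20} V35={t24,t25,t26} V36={t5,t11,t17,t24} V45={t1,t14,t28} V46={t2,t5,t30} V56={t8,t24,t33}
  V123={t16} V126={t18} V134={t10} V145={t14} V156={t33} V235={t25} V245={t1} V246={t30} V346={t5} V356={t24}
C dims 6,15,10; δ0: rk_F3 6; δ1: rk_F3 9
Ȟ^0 = (6 − 6) − 0 = 0, so Ȟ^0 ≅ 0
Ȟ^1 = (15 − 9) − 6 = 0, so Ȟ^1 ≅ 0
Ȟ^2 = (10 − 0) − 9 = 1, so Ȟ^2 ≅ Z/3


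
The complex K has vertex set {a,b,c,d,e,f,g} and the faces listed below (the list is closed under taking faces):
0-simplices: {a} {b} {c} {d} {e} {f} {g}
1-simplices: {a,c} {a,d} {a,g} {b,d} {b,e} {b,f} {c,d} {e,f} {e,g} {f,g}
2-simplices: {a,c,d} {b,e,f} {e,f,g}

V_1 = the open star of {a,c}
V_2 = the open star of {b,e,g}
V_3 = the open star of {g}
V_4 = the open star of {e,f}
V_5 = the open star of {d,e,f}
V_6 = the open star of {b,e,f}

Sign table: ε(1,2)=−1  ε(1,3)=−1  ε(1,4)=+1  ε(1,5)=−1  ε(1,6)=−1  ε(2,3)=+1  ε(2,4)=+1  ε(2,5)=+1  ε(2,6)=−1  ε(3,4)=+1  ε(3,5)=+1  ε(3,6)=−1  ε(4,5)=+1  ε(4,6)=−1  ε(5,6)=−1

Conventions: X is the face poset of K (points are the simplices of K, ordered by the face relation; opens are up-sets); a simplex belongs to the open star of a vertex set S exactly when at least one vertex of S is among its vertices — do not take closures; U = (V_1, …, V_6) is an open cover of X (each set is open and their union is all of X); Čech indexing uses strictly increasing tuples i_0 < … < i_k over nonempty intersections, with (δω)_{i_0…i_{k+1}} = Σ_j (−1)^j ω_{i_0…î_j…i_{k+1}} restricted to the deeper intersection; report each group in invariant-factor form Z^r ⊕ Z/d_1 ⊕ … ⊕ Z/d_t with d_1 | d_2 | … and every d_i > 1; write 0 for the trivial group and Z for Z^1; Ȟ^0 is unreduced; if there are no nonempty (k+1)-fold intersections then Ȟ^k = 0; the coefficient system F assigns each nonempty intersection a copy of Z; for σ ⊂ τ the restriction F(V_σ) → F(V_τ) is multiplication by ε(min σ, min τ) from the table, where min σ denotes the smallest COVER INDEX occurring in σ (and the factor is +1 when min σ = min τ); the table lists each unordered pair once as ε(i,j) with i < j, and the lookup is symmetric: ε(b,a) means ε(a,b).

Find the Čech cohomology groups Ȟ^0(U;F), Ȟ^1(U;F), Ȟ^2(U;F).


Ȟ^0 = Z, Ȟ^1 = Z and Ȟ^2 = 0

nerve simplices:
  V1={{a},{c},{a,c},{a,d},{a,g},{c,d},{a,c,d}} V2={{b},{e},{g},{a,g},{b,d},{b,e},{b,f},{e,f},{e,g},{f,g},{b,e,f},{e,f,g}} V3={{g},{a,g},{e,g},{f,g},{e,f,g}} V4={{e},{f},{b,e},{b,f},{e,f},{e,g},{f,g},{b,e,f},{e,f,g}} V5={{d},{e},{f},{a,d},{b,d},{b,e},{b,f},{c,d},{e,f},{e,g},{f,g},{a,c,d},{b,e,f},{e,f,g}} V6={{b},{e},{f},{b,d},{b,e},{b,f},{e,f},{e,g},{f,g},{b,e,f},{e,f,g}}
  V12={{a,g}} V13={{a,g}} V15={{a,d},{c,d},{a,c,d}} V23={{g},{a,g},{e,g},{f,g},{e,f,g}} V24={{e},{b,e},{b,f},{e,f},{e,g},{f,g},{b,e,f},{e,f,g}} V25={{e},{b,d},{b,e},{b,f},{e,f},{e,g},{f,g},{b,e,f},{e,f,g}} V26={{b},{e},{b,d},{b,e},{b,f},{e,f},{e,g},{f,g},{b,e,f},{e,f,g}} V34={{e,g},{f,g},{e,f,g}} V35={{e,g},{f,g},{e,f,g}} V36={{e,g},{f,g},{e,f,g}} V45={{e},{f},{b,e},{b,f},{e,f},{e,g},{f,g},{b,e,f},{e,f,g}} V46={{e},{f},{b,e},{b,f},{e,f},{e,g},{f,g},{b,e,f},{e,f,g}} V56={{e},{f},{b,d},{b,e},{b,f},{e,f},{e,g},{f,g},{b,e,f},{e,f,g}}
  V123={{a,g}} V234={{e,g},{f,g},{e,f,g}} V235={{e,g},{f,g},{e,f,g}} V236={{e,g},{f,g},{e,f,g}} V245={{e},{b,e},{b,f},{e,f},{e,g},{f,g},{b,e,f},{e,f,g}} V246={{e},{b,e},{b,f},{e,f},{e,g},{f,g},{b,e,f},{e,f,g}} V256={{e},{b,d},{b,e},{b,f},{e,f},{e,g},{f,g},{b,e,f},{e,f,g}} V345={{e,g},{f,g},{e,f,g}} V346={{e,g},{f,g},{e,f,g}} V356={{e,g},{f,g},{e,f,g}} V456={{e},{f},{b,e},{b,f},{e,f},{e,g},{f,g},{b,e,f},{e,f,g}}
  V2345={{e,g},{f,g},{e,f,g}} V2346={{e,g},{f,g},{e,f,g}} V2356={{e,g},{f,g},{e,f,g}} V2456={{e},{b,e},{b,f},{e,f},{e,g},{f,g},{b,e,f},{e,f,g}} V3456={{e,g},{f,g},{e,f,g}}
  V23456={{e,g},{f,g},{e,f,g}}
C dims 6,13,11,5; δ0: rk 5, SNF 1^5; δ1: rk 7, SNF 1^7; δ2: rk 4, SNF 1^4
degree 0: 6−5−0 = 1 → Ȟ^0 ≅ Z
degree 1: 13−7−5 = 1 → Ȟ^1 ≅ Z
degree 2: 11−4−7 = 0 → Ȟ^2 ≅ 0


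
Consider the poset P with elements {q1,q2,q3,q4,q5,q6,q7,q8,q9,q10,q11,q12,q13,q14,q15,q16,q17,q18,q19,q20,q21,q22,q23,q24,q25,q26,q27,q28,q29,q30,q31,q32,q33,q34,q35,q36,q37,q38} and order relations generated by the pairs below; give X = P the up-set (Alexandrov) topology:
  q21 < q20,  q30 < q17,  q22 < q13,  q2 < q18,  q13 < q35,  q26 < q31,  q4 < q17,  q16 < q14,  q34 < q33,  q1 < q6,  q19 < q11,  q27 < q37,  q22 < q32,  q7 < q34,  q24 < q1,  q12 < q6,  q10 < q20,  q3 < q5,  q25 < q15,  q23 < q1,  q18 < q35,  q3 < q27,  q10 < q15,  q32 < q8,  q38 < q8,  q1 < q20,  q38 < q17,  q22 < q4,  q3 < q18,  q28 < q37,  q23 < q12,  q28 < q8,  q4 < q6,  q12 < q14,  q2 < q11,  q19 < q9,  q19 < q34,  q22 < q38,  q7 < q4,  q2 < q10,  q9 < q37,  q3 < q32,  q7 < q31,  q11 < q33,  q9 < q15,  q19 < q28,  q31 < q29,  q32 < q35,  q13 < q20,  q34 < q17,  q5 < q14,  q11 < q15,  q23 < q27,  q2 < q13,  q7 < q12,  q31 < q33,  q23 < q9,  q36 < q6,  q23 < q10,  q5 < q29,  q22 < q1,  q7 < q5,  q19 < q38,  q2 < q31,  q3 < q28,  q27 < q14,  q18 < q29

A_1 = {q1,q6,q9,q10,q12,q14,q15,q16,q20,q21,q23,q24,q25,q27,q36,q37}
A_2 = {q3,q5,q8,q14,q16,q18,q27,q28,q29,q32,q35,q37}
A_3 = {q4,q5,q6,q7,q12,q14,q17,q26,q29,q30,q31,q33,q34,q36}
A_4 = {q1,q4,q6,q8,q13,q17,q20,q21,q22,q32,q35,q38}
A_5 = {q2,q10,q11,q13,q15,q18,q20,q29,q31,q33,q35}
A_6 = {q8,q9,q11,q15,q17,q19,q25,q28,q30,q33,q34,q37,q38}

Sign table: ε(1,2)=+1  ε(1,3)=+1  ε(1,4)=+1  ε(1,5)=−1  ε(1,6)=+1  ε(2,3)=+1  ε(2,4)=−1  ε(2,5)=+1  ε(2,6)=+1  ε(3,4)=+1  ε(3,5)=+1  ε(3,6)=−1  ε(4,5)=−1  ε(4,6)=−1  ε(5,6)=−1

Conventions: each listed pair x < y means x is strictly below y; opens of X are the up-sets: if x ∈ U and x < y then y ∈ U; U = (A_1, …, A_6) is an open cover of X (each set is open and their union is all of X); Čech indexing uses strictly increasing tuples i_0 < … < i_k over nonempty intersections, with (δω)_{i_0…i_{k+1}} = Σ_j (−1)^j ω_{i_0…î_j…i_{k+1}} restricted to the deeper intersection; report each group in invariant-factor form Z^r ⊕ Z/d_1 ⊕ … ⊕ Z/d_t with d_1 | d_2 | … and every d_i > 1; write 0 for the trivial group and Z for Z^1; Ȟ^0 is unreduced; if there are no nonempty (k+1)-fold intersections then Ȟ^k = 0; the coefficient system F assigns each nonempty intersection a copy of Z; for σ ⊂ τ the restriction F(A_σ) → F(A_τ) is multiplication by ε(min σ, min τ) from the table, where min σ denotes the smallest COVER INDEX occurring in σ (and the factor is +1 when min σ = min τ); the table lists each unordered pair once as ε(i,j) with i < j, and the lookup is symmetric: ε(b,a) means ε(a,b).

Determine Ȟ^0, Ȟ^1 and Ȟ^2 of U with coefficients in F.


intersection data:
  A12={q14,q16,q27,q37} A13={q6,q12,q14,q36} A14={q1,q6,q20,q21} A15={q10,q15,q20} A16={q9,q15,q25,q37} A23={q5,q14,q29} A24={q8,q32,q35} A25={q18,q29,q35} A26={q8,q28,q37} A34={q4,q6,q17} A35={q29,q31,q33} A36={q17,q30,q33,q34} A45={q13,q20,q35} A46={q8,q17,q38} A56={q11,q15,q33}
  A123={q14} A126={q37} A134={q6} A145={q20} A156={q15} A235={q29} A245={q35} A246={q8} A346={q17} A356={q33}
C dims 6,15,10; δ0: rk 6, SNF 1^5·2; δ1: rk 9, SNF 1^9
Ȟ^0 = (6 − 6) − 0 = 0, so Ȟ^0 ≅ 0
Ȟ^1 = (15 − 9) − 6 = 0 plus torsion [2], so Ȟ^1 ≅ Z/2
Ȟ^2 = (10 − 0) − 9 = 1, so Ȟ^2 ≅ Z

Ȟ^0 = 0, Ȟ^1 = Z/2, Ȟ^2 = Z


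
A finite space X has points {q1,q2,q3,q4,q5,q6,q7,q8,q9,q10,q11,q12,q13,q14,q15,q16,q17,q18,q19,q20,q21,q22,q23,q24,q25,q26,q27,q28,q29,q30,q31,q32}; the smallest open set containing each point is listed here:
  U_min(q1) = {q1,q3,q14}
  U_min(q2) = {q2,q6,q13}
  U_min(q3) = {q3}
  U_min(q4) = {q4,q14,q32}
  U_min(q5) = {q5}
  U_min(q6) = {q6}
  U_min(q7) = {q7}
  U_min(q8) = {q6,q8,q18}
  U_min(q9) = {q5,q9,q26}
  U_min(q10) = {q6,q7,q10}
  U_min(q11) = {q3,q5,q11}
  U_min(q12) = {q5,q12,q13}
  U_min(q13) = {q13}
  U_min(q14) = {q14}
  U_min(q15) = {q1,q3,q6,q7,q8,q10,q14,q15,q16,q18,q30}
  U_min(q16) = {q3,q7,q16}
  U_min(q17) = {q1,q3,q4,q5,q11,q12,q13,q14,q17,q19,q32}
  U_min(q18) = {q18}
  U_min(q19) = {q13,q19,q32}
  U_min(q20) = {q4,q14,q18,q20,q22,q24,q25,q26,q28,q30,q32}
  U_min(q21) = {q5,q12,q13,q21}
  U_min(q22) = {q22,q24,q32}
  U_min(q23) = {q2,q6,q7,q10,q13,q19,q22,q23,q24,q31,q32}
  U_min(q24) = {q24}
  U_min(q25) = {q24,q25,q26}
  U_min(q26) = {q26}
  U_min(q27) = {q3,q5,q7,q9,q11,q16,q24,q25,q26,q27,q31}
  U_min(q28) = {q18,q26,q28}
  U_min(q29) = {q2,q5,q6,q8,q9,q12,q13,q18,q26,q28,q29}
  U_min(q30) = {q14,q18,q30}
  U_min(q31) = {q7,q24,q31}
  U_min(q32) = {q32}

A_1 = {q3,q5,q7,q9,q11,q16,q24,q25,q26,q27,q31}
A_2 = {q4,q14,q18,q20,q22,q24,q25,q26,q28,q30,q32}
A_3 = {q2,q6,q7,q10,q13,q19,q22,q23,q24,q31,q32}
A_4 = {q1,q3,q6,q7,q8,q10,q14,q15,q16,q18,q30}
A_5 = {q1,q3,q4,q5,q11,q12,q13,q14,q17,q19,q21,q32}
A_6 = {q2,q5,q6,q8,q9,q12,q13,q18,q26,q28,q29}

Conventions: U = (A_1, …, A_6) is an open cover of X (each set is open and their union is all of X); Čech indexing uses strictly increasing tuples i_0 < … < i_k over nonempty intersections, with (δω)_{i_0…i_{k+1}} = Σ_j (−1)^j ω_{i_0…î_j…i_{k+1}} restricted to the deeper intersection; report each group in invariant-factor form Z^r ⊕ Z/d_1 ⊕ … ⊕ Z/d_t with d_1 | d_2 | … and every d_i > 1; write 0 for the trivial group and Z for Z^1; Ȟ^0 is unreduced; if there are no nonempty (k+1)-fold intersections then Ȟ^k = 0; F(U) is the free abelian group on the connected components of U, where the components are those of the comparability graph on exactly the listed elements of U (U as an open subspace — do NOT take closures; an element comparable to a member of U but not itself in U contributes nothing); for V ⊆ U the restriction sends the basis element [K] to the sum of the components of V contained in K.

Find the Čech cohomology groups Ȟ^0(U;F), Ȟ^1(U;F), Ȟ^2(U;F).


Ȟ^0 = Z,  Ȟ^1 = 0,  Ȟ^2 = Z/2

intersection data:
  A12={q24,q25,q26} A13={q7,q24,q31} A14={q3,q7,q16} A15={q3,q5,q11} A16={q5,q9,q26} A23={q22,q24,q32} A24={q14,q18,q30} A25={q4,q14,q32} A26={q18,q26,q28} A34={q6,q7,q10} A35={q13,q19,q32} A36={q2,q6,q13} A45={q1,q3,q14} A46={q6,q8,q18} A56={q5,q12,q13}
  A123={q24} A126={q26} A134={q7} A145={q3} A156={q5} A235={q32} A245={q14} A246={q18} A346={q6} A356={q13}
components per intersection:
  A1: {q3,q5,q7,q9,q11,q16,q24,q25,q26,q27,q31}
  A2: {q4,q14,q18,q20,q22,q24,q25,q26,q28,q30,q32}
  A3: {q2,q6,q7,q10,q13,q19,q22,q23,q24,q31,q32}
  A4: {q1,q3,q6,q7,q8,q10,q14,q15,q16,q18,q30}
  A5: {q1,q3,q4,q5,q11,q12,q13,q14,q17,q19,q21,q32}
  A6: {q2,q5,q6,q8,q9,q12,q13,q18,q26,q28,q29}
  A12: {q24,q25,q26}
  A13: {q7,q24,q31}
  A14: {q3,q7,q16}
  A15: {q3,q5,q11}
  A16: {q5,q9,q26}
  A23: {q22,q24,q32}
  A24: {q14,q18,q30}
  A25: {q4,q14,q32}
  A26: {q18,q26,q28}
  A34: {q6,q7,q10}
  A35: {q13,q19,q32}
  A36: {q2,q6,q13}
  A45: {q1,q3,q14}
  A46: {q6,q8,q18}
  A56: {q5,q12,q13}
  A123: {q24}
  A126: {q26}
  A134: {q7}
  A145: {q3}
  A156: {q5}
  A235: {q32}
  A245: {q14}
  A246: {q18}
  A346: {q6}
  A356: {q13}
C dims 6,15,10; δ0: rk 5, SNF 1^5; δ1: rk 10, SNF 1^9·2
Ȟ^0 = (6 − 5) − 0 = 1, so Ȟ^0 ≅ Z
Ȟ^1 = (15 − 10) − 5 = 0, so Ȟ^1 ≅ 0
Ȟ^2 = (10 − 0) − 10 = 0 plus torsion [2], so Ȟ^2 ≅ Z/2


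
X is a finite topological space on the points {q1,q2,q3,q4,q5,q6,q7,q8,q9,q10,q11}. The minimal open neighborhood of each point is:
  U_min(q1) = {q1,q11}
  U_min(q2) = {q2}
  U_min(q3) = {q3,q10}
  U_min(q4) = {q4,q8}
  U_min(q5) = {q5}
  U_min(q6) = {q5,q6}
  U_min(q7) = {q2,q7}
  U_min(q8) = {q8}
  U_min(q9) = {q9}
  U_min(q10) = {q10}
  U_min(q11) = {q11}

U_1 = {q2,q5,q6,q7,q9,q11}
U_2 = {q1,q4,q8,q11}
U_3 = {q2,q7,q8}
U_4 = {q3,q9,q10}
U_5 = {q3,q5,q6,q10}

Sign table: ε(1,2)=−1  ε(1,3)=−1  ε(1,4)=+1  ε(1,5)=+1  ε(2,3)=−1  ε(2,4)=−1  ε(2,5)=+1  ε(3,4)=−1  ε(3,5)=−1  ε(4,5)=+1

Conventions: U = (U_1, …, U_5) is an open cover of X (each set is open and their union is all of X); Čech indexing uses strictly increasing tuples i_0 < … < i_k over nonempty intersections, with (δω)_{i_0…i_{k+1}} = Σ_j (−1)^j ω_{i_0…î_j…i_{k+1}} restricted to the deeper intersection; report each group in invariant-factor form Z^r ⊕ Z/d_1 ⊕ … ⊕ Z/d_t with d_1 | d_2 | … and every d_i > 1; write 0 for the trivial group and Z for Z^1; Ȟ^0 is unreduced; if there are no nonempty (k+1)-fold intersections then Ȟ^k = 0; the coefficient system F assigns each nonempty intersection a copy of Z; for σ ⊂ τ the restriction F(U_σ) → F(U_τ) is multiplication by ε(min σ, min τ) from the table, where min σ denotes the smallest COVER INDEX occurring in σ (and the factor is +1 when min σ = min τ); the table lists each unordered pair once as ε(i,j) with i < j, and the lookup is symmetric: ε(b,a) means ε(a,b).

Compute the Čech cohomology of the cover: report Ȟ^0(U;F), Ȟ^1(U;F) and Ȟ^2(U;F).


intersection data:
  U12={q11} U13={q2,q7} U14={q9} U15={q5,q6} U23={q8} U45={q3,q10}
C dims 5,6; δ0: rk 5, SNF 1^4·2
Ȟ^0 = (5 − 5) − 0 = 0, so Ȟ^0 ≅ 0
Ȟ^1 = (6 − 0) − 5 = 1 plus torsion [2], so Ȟ^1 ≅ Z ⊕ Z/2
Ȟ^2 = (0 − 0) − 0 = 0, so Ȟ^2 ≅ 0

Ȟ^0 = 0; Ȟ^1 = Z ⊕ Z/2; Ȟ^2 = 0


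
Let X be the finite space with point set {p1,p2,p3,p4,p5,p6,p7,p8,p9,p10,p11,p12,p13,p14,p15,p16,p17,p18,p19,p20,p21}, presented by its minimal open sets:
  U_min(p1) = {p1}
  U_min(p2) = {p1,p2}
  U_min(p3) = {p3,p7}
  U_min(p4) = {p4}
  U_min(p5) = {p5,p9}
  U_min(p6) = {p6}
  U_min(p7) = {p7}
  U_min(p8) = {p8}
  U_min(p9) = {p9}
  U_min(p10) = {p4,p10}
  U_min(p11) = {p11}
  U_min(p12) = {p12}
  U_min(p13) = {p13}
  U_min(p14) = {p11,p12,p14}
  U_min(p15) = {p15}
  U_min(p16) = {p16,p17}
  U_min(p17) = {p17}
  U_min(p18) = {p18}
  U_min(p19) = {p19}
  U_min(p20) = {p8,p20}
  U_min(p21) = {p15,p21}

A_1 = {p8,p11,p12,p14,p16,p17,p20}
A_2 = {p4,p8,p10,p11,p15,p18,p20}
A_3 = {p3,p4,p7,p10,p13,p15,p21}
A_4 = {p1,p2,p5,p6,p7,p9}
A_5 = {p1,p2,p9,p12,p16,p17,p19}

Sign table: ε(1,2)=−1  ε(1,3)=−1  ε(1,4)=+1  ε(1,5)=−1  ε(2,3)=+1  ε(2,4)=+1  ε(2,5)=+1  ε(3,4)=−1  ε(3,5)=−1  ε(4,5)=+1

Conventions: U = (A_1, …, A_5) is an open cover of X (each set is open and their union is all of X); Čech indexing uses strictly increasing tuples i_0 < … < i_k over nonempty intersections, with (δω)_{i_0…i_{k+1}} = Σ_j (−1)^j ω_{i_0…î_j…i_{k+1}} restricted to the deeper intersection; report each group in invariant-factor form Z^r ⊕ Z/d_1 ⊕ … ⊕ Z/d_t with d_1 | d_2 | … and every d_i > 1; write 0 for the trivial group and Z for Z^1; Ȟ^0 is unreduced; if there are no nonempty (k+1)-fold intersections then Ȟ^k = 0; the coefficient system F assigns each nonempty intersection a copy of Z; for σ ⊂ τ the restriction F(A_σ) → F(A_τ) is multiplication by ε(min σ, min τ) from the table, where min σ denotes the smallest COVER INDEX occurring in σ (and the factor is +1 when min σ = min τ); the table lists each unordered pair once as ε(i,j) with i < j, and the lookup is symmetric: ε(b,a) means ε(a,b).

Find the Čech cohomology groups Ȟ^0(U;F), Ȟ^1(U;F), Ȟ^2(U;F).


Ȟ^0(U;F) ≅ 0; Ȟ^1(U;F) ≅ Z/2; Ȟ^2(U;F) ≅ 0

nerve of the cover:
  A12={p8,p11,p20} A15={p12,p16,p17} A23={p4,p10,p15} A34={p7} A45={p1,p2,p9}
C dims 5,5; δ0: rk 5, SNF 1^4·2
Ȟ^0 = (5 − 5) − 0 = 0, so Ȟ^0 ≅ 0
Ȟ^1 = (5 − 0) − 5 = 0 plus torsion [2], so Ȟ^1 ≅ Z/2
Ȟ^2 = (0 − 0) − 0 = 0, so Ȟ^2 ≅ 0


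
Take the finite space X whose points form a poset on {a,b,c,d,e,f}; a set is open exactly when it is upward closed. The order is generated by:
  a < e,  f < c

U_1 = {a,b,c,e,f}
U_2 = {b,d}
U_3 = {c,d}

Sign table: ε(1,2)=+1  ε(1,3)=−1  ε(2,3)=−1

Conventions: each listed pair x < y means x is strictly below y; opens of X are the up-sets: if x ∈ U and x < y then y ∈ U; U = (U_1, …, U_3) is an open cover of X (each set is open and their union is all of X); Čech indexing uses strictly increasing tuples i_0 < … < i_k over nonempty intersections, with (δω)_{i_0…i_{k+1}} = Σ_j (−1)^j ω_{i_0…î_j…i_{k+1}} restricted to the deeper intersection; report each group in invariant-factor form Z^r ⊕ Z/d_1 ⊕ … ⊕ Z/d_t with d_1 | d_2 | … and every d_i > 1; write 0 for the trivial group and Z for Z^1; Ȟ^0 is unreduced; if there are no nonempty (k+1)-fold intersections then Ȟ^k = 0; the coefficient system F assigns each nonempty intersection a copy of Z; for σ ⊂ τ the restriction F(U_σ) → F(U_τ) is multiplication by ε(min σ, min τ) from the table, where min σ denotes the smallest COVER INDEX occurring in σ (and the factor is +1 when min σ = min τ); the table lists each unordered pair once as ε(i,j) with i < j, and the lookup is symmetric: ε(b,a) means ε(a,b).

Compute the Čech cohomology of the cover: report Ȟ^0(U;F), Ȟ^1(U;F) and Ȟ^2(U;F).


Ȟ^0 ≅ Z, Ȟ^1 ≅ Z, Ȟ^2 ≅ 0

nonempty overlaps:
  U12={b} U13={c} U23={d}
C dims 3,3; δ0: rk 2, SNF 1^2
degree 0: 3−2−0 = 1 → Ȟ^0 ≅ Z
degree 1: 3−0−2 = 1 → Ȟ^1 ≅ Z
degree 2: 0−0−0 = 0 → Ȟ^2 ≅ 0


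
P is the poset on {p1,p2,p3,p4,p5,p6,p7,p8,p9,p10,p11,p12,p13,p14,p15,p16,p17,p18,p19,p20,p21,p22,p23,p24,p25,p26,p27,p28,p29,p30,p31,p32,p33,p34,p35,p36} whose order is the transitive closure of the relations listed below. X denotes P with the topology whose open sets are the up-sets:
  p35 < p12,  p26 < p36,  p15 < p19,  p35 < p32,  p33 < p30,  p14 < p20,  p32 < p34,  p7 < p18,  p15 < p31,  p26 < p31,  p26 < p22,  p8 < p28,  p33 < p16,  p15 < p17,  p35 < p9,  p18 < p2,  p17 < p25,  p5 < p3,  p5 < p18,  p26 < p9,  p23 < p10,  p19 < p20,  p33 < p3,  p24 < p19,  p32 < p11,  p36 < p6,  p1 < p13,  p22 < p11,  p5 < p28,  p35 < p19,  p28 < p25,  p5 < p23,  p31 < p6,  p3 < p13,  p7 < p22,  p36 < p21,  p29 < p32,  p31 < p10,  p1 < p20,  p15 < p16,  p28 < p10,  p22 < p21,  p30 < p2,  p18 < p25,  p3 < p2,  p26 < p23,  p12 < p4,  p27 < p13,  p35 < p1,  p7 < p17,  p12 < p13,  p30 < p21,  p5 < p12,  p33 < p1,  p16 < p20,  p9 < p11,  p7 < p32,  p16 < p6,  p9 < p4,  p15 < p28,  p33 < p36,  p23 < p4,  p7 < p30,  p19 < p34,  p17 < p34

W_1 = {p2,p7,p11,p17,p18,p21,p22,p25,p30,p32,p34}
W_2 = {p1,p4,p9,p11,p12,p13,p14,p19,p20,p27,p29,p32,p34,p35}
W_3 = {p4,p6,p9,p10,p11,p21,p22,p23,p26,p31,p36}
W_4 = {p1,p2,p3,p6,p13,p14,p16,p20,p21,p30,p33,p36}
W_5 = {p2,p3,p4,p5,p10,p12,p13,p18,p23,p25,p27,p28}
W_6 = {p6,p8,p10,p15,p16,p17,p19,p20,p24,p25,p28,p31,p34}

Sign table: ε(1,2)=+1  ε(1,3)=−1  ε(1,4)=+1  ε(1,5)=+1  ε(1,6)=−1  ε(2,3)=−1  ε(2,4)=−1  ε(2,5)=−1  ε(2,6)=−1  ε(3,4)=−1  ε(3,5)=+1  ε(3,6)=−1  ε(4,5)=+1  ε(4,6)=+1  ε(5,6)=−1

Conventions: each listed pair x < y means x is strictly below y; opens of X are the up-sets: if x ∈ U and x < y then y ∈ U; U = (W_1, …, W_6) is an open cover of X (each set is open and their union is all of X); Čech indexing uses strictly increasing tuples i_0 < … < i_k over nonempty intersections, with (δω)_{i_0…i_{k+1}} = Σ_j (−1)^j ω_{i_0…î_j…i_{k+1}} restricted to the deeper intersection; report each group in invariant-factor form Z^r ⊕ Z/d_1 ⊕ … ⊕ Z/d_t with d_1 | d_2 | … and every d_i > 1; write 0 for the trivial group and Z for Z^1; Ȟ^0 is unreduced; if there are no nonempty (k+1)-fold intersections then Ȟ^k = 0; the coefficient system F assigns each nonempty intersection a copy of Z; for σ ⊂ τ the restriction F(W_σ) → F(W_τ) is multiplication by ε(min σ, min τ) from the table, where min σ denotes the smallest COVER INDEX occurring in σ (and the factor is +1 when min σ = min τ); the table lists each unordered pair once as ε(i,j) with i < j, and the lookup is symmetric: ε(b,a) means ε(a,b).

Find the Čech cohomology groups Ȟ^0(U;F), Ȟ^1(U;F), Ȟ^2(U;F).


Ȟ^0 ≅ 0, Ȟ^1 ≅ Z/2 and Ȟ^2 ≅ Z

nonempty overlaps:
  W12={p11,p32,p34} W13={p11,p21,p22} W14={p2,p21,p30} W15={p2,p18,p25} W16={p17,p25,p34} W23={p4,p9,p11} W24={p1,p13,p14,p20} W25={p4,p12,p13,p27} W26={p19,p20,p34} W34={p6,p21,p36} W35={p4,p10,p23} W36={p6,p10,p31} W45={p2,p3,p13} W46={p6,p16,p20} W56={p10,p25,p28}
  W123={p11} W126={p34} W134={p21} W145={p2} W156={p25} W235={p4} W245={p13} W246={p20} W346={p6} W356={p10}
C dims 6,15,10; δ0: rk 6, SNF 1^5·2; δ1: rk 9, SNF 1^9
degree 0: 6−6−0 = 0 → Ȟ^0 ≅ 0
degree 1: 15−9−6 = 0 plus torsion [2] → Ȟ^1 ≅ Z/2
degree 2: 10−0−9 = 1 → Ȟ^2 ≅ Z


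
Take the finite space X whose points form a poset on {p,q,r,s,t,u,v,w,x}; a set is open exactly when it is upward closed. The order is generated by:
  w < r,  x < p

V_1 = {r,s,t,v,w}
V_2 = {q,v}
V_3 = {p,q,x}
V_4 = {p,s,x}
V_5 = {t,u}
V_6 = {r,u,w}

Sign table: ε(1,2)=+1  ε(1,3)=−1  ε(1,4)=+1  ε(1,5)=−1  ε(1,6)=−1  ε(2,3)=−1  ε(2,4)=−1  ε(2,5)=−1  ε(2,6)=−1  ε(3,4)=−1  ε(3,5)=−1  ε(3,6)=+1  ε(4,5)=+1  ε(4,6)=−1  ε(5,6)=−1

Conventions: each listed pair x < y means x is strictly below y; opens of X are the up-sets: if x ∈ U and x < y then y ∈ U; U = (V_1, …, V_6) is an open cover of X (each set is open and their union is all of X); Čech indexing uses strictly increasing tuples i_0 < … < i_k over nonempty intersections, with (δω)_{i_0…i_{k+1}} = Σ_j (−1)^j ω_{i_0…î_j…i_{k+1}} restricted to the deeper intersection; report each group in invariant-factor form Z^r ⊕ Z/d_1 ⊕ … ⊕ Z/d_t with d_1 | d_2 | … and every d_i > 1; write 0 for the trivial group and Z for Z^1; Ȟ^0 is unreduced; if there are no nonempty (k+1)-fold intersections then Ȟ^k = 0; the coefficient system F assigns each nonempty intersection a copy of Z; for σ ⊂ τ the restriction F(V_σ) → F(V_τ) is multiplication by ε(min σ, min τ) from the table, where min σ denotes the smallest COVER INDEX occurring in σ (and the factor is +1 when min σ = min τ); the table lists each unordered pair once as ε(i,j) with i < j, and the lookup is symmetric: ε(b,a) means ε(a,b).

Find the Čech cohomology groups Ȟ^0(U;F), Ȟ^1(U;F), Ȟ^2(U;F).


cover nerve:
  V12={v} V14={s} V15={t} V16={r,w} V23={q} V34={p,x} V56={u}
C dims 6,7; δ0: rk 6, SNF 1^5·2
Ȟ^0: (6−6)−0=0 ⇒ 0
Ȟ^1: (7−0)−6=1 plus torsion [2] ⇒ Z ⊕ Z/2
Ȟ^2: (0−0)−0=0 ⇒ 0

Ȟ^0 = 0,  Ȟ^1 = Z ⊕ Z/2,  Ȟ^2 = 0


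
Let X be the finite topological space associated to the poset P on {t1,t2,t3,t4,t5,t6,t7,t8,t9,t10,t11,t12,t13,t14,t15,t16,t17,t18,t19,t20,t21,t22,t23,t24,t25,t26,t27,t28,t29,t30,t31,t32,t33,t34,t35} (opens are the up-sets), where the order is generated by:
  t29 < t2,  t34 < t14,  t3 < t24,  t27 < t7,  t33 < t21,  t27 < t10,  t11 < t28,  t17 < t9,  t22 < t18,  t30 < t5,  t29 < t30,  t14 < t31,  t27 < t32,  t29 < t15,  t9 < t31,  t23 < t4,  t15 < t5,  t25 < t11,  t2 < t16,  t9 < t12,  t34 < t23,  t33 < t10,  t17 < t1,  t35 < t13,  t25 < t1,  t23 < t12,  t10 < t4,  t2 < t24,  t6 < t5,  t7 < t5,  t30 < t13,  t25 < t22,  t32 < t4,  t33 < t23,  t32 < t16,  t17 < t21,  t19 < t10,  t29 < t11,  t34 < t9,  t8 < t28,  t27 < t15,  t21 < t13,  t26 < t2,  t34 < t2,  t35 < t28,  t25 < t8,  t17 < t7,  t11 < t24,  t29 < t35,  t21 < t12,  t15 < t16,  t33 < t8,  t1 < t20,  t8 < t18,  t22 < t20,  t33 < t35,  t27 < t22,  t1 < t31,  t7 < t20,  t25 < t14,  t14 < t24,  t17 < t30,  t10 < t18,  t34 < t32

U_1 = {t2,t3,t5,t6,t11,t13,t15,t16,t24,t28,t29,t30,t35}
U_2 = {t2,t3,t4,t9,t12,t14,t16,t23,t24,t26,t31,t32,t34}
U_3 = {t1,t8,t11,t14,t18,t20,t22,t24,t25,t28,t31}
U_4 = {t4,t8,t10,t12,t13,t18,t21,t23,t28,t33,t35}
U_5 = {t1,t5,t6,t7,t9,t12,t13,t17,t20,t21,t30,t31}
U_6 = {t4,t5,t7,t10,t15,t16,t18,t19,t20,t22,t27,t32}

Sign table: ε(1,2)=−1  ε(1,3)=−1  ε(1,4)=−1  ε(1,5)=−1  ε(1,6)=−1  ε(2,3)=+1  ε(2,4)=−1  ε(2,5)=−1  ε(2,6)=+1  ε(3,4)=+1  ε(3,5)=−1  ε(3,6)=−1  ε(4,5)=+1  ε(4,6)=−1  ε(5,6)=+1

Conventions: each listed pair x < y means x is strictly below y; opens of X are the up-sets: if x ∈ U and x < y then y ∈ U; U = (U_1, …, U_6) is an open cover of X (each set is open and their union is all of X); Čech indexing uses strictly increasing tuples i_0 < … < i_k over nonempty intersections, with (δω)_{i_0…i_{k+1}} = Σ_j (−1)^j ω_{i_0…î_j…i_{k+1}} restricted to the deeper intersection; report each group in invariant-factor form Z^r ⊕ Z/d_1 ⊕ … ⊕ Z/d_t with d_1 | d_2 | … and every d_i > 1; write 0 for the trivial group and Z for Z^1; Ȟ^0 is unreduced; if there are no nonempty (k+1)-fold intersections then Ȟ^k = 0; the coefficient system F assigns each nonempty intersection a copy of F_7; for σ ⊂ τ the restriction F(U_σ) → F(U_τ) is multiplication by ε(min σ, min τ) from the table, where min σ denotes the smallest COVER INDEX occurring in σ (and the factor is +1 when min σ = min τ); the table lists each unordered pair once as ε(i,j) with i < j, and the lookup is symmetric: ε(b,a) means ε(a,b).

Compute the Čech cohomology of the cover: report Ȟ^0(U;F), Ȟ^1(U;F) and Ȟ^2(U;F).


nonempty overlaps:
  U12={t2,t3,t16,t24} U13={t11,t24,t28} U14={t13,t28,t35} U15={t5,t6,t13,t30} U16={t5,t15,t16} U23={t14,t24,t31} U24={t4,t12,t23} U25={t9,t12,t31} U26={t4,t16,t32} U34={t8,t18,t28} U35={t1,t20,t31} U36={t18,t20,t22} U45={t12,t13,t21} U46={t4,t10,t18} U56={t5,t7,t20}
  U123={t24} U126={t16} U134={t28} U145={t13} U156={t5} U235={t31} U245={t12} U246={t4} U346={t18} U356={t20}
C dims 6,15,10; δ0: rk_F7 6; δ1: rk_F7 9
degree 0: 6−6−0 = 0 → Ȟ^0 ≅ 0
degree 1: 15−9−6 = 0 → Ȟ^1 ≅ 0
degree 2: 10−0−9 = 1 → Ȟ^2 ≅ Z/7

Ȟ^0 ≅ 0,  Ȟ^1 ≅ 0,  Ȟ^2 ≅ Z/7


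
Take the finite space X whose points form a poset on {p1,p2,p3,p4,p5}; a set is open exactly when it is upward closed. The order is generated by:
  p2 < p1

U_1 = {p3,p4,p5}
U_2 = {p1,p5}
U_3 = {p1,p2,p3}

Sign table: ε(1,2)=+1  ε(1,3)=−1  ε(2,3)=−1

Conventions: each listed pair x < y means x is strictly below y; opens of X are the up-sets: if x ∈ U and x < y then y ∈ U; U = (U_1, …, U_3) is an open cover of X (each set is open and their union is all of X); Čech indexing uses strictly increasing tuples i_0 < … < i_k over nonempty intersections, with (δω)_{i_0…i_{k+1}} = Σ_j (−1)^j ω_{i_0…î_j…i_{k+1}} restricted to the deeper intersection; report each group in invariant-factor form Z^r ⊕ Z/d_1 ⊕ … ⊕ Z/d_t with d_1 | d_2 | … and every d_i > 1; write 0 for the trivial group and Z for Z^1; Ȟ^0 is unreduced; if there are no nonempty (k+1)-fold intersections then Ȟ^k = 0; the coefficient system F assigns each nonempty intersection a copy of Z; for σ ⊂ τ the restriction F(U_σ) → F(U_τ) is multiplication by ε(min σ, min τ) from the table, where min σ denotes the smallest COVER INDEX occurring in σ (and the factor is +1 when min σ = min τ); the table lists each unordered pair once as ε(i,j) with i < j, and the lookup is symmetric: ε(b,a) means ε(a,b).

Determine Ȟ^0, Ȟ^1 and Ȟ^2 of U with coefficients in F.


Ȟ^0(U;F) ≅ Z, Ȟ^1(U;F) ≅ Z and Ȟ^2(U;F) ≅ 0

cover nerve:
  U12={p5} U13={p3} U23={p1}
C dims 3,3; δ0: rk 2, SNF 1^2
Ȟ^0: (3−2)−0=1 ⇒ Z
Ȟ^1: (3−0)−2=1 ⇒ Z
Ȟ^2: (0−0)−0=0 ⇒ 0


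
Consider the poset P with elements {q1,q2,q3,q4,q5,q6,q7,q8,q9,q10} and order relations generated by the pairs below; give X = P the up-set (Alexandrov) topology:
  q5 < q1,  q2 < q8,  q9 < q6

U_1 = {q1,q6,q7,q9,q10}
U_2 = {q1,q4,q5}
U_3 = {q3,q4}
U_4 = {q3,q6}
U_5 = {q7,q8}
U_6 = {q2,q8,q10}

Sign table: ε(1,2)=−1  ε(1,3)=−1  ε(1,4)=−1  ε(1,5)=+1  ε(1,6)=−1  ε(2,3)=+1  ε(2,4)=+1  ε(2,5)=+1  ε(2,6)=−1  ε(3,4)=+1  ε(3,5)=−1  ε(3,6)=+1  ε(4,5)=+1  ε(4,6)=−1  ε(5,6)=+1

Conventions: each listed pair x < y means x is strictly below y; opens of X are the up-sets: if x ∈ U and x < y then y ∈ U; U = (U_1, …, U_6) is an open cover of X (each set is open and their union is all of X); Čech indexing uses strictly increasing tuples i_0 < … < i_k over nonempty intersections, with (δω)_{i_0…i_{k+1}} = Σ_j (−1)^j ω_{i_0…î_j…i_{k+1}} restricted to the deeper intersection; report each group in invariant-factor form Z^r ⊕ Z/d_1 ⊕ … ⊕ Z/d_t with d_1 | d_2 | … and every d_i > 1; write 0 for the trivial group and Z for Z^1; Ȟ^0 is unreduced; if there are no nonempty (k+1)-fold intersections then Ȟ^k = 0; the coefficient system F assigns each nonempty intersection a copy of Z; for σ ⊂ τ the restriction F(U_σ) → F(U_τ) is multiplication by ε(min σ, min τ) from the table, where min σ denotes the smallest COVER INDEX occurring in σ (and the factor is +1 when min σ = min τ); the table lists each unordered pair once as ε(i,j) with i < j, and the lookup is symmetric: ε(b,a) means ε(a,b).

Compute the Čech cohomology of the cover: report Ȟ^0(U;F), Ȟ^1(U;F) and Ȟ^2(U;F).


nonempty intersections:
  U12={q1} U14={q6} U15={q7} U16={q10} U23={q4} U34={q3} U56={q8}
C dims 6,7; δ0: rk 6, SNF 1^5·2
Ȟ^0: (6−6)−0=0 ⇒ 0
Ȟ^1: (7−0)−6=1 plus torsion [2] ⇒ Z ⊕ Z/2
Ȟ^2: (0−0)−0=0 ⇒ 0

Ȟ^0 ≅ 0, Ȟ^1 ≅ Z ⊕ Z/2, Ȟ^2 ≅ 0


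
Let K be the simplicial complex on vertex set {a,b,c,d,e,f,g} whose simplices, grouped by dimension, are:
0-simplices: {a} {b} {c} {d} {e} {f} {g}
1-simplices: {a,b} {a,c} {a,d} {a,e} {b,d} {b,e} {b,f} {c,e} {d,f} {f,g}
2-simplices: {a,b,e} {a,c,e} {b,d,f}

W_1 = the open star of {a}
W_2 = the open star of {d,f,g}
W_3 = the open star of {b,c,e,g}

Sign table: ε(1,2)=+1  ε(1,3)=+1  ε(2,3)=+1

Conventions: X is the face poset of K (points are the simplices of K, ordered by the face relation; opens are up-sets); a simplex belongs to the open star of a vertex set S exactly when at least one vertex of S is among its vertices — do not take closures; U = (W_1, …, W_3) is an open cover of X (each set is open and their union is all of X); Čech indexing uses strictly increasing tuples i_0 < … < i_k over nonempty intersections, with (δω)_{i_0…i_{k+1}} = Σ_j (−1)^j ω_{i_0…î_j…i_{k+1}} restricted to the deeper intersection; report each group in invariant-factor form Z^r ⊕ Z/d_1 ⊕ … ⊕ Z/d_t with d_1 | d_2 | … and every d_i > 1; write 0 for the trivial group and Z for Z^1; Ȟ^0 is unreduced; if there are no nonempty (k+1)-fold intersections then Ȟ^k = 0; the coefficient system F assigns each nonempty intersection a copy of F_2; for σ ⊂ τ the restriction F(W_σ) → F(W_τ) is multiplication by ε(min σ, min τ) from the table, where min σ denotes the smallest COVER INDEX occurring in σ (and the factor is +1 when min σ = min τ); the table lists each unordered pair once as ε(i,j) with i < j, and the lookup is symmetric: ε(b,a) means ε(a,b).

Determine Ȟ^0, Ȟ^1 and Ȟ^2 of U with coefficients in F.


nonempty intersections:
  W1={{a},{a,b},{a,c},{a,d},{a,e},{a,b,e},{a,c,e}} W2={{d},{f},{g},{a,d},{b,d},{b,f},{d,f},{f,g},{b,d,f}} W3={{b},{c},{e},{g},{a,b},{a,c},{a,e},{b,d},{b,e},{b,f},{c,e},{f,g},{a,b,e},{a,c,e},{b,d,f}}
  W12={{a,d}} W13={{a,b},{a,c},{a,e},{a,b,e},{a,c,e}} W23={{g},{b,d},{b,f},{f,g},{b,d,f}}
C dims 3,3; δ0: rk_F2 2
Ȟ^0: (3−2)−0=1 ⇒ Z/2
Ȟ^1: (3−0)−2=1 ⇒ Z/2
Ȟ^2: (0−0)−0=0 ⇒ 0

Ȟ^0 = Z/2; Ȟ^1 = Z/2; Ȟ^2 = 0
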